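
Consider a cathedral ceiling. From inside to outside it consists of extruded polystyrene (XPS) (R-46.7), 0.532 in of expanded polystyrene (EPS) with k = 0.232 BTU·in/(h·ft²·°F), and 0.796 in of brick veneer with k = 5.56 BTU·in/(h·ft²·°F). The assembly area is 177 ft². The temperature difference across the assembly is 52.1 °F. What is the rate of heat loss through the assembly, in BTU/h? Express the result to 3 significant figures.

0.532/0.232 = 2.293
0.796/5.56 = 0.1432
R_total = 46.7 + 2.293 + 0.1432 = 49.14 ft²·°F·h/BTU
Q = A·ΔT/R = 177 × 52.1 / 49.14 = 187.7 BTU/h

188 BTU/h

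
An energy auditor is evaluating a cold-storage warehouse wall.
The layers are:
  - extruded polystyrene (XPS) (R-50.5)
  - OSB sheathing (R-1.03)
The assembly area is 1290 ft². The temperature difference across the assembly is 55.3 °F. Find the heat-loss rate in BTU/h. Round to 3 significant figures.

1380 BTU/h

R_total = 50.5 + 1.03 = 51.53 ft²·°F·h/BTU
Q = A·ΔT/R = 1290 × 55.3 / 51.53 = 1384 BTU/h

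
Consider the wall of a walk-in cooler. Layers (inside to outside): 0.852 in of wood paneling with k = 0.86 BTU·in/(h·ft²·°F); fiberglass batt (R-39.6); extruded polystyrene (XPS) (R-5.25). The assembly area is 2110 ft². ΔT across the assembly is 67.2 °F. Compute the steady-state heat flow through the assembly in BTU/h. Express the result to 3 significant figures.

0.852/0.86 = 0.9907
R_total = 0.9907 + 39.6 + 5.25 = 45.84 ft²·°F·h/BTU
Q = A·ΔT/R = 2110 × 67.2 / 45.84 = 3093 BTU/h

3090 BTU/h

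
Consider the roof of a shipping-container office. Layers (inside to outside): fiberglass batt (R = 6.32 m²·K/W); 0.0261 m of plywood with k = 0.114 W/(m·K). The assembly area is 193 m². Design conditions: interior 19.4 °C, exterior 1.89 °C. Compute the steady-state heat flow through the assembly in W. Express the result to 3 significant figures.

516 W

0.0261/0.114 = 0.2289
R_total = 6.32 + 0.2289 = 6.549 m²·K/W
Q = A·ΔT/R = 193 × (19.4 − 1.89) / 6.549 = 516 W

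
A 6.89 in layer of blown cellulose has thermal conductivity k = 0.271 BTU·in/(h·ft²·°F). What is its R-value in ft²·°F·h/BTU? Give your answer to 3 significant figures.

25.4 ft²·°F·h/BTU

R = L/k = 6.89/0.271 = 25.42 ft²·°F·h/BTU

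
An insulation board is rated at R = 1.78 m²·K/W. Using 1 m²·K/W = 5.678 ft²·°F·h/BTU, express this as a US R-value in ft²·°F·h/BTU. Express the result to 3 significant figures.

10.1 ft²·°F·h/BTU

R_US = 1.78 × 5.678 = 10.11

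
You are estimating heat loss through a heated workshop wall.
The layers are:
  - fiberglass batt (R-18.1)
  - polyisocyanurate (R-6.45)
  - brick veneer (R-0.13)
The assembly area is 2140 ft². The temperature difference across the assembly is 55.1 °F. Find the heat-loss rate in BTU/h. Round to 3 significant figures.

4780 BTU/h

R_total = 18.1 + 6.45 + 0.13 = 24.68 ft²·°F·h/BTU
Q = A·ΔT/R = 2140 × 55.1 / 24.68 = 4778 BTU/h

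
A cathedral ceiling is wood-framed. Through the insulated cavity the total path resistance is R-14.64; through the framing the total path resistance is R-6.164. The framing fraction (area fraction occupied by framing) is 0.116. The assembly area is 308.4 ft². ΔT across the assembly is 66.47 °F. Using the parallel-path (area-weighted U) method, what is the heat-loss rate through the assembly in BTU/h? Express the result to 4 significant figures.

U_eff = 0.884/14.64 + 0.116/6.164 = 0.060383 + 0.018819 = 0.079201
R_eff = 1/U_eff = 12.626 ft²·°F·h/BTU
Q = 308.4 × 66.47 / 12.626 = 1623.6 BTU/h

1624 BTU/h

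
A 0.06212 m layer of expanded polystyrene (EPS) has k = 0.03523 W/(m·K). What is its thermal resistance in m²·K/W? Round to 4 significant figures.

1.763 m²·K/W

R = L/k = 0.06212/0.03523 = 1.7633 m²·K/W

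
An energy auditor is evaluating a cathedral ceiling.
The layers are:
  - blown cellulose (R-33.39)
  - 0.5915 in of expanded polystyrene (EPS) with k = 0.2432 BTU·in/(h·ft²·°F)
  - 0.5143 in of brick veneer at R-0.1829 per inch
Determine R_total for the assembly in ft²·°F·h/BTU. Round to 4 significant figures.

0.5915/0.2432 = 2.4322
0.5143 × 0.1829 = 0.094065
R_total = 33.39 + 2.4322 + 0.094065 = 35.916 ft²·°F·h/BTU

35.92 ft²·°F·h/BTU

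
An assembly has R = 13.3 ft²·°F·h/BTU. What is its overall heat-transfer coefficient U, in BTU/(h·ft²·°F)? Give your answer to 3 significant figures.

U = 1/R = 1/13.3 = 0.07519

0.0752 BTU/(h·ft²·°F)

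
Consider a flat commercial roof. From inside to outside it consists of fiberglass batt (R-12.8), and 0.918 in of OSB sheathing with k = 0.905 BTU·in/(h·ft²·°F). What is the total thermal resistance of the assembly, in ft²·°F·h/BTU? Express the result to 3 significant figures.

0.918/0.905 = 1.014
R_total = 12.8 + 1.014 = 13.81 ft²·°F·h/BTU

13.8 ft²·°F·h/BTU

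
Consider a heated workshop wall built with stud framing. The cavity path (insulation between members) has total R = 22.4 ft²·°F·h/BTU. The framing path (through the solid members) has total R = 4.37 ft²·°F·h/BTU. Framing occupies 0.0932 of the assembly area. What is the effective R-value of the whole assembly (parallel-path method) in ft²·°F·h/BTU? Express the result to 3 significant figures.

U_eff = 0.9068/22.4 + 0.0932/4.37 = 0.04048 + 0.02133 = 0.06181
R_eff = 1/U_eff = 16.18 ft²·°F·h/BTU

16.2 ft²·°F·h/BTU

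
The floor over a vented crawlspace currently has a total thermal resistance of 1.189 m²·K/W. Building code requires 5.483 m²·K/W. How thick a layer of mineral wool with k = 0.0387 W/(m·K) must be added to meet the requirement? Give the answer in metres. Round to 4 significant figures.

0.1662 m

ΔR = 5.483 − 1.189 = 4.294 m²·K/W
L = ΔR × k = 4.294 × 0.0387 = 0.16618 m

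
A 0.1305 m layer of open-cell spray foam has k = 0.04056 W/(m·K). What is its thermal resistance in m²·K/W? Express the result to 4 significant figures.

3.217 m²·K/W

R = L/k = 0.1305/0.04056 = 3.2175 m²·K/W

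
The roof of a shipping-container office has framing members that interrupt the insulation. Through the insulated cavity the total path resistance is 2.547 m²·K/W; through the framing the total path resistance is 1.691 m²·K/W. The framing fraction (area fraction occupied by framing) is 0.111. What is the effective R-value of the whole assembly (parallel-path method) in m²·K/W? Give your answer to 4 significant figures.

2.411 m²·K/W

U_eff = 0.889/2.547 + 0.111/1.691 = 0.34904 + 0.065642 = 0.41468
R_eff = 1/U_eff = 2.4115 m²·K/W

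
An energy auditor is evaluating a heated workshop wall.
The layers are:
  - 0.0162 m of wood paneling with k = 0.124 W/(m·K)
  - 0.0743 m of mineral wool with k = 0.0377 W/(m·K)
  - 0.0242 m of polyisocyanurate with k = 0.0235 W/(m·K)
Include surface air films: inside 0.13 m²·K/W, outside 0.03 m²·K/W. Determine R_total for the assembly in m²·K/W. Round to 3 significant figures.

3.29 m²·K/W

0.0162/0.124 = 0.1306
0.0743/0.0377 = 1.971
0.0242/0.0235 = 1.03
R_total = 0.13 + 0.1306 + 1.971 + 1.03 + 0.03 = 3.291 m²·K/W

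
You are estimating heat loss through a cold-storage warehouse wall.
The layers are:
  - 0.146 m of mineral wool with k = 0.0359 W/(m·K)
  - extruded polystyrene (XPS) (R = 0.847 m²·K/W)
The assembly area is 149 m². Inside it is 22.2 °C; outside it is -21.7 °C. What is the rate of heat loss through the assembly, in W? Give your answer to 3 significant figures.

0.146/0.0359 = 4.067
R_total = 4.067 + 0.847 = 4.914 m²·K/W
Q = A·ΔT/R = 149 × (22.2 − (-21.7)) / 4.914 = 1331 W

1330 W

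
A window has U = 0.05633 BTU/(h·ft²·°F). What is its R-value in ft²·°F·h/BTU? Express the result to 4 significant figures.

R = 1/U = 1/0.05633 = 17.753

17.75 ft²·°F·h/BTU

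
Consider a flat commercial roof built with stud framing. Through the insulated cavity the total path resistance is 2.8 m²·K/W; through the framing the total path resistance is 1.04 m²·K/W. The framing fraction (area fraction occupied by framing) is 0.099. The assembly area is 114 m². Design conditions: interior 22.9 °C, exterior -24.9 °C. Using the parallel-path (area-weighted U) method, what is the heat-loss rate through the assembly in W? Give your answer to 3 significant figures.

2270 W

U_eff = 0.901/2.8 + 0.099/1.04 = 0.3218 + 0.09519 = 0.417
R_eff = 1/U_eff = 2.398 m²·K/W
Q = 114 × (22.9 − (-24.9)) / 2.398 = 2272 W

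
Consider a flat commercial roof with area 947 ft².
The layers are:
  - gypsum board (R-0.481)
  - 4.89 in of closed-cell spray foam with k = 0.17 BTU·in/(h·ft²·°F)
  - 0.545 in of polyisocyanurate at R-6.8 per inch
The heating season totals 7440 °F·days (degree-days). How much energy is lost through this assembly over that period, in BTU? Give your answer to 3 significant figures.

4.89/0.17 = 28.76
0.545 × 6.8 = 3.706
R_total = 0.481 + 28.76 + 3.706 = 32.95 ft²·°F·h/BTU
E = A × HDD × 24 / R = 947 × 7440 × 24 / 32.95 = 5132000 BTU

5130000 BTU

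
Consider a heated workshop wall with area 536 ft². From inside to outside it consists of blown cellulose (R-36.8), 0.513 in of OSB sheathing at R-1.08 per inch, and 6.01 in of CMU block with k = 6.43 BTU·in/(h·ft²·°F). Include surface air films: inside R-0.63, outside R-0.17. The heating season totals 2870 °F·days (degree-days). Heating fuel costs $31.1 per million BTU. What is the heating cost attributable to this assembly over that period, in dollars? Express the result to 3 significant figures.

0.513 × 1.08 = 0.554
6.01/6.43 = 0.9347
R_total = 0.63 + 36.8 + 0.554 + 0.9347 + 0.17 = 39.09 ft²·°F·h/BTU
E = A × HDD × 24 / R = 536 × 2870 × 24 / 39.09 = 944500 BTU
Cost = 944500/10⁶ × 31.1 = $29.37

29.4 dollars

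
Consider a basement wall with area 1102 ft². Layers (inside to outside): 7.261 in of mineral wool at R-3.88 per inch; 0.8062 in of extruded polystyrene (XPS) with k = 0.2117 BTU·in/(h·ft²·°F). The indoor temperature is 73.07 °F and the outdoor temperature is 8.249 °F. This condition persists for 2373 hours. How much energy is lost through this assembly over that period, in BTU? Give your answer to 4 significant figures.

5300000 BTU

7.261 × 3.88 = 28.173
0.8062/0.2117 = 3.8082
R_total = 28.173 + 3.8082 = 31.981 ft²·°F·h/BTU
Q = 1102 × (73.07 − 8.249) / 31.981 = 2233.6 BTU/h
E = 2233.6 × 2373 = 5300300 BTU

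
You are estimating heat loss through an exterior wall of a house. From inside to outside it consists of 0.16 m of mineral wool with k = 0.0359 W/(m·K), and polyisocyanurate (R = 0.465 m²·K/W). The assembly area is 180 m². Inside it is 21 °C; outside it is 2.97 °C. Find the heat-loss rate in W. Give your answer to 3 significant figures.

0.16/0.0359 = 4.457
R_total = 4.457 + 0.465 = 4.922 m²·K/W
Q = A·ΔT/R = 180 × (21 − 2.97) / 4.922 = 659.4 W

659 W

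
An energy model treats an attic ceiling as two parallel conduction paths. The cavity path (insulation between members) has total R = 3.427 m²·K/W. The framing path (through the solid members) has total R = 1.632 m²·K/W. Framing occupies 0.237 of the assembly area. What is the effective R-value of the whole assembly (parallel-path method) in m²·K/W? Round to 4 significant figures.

2.718 m²·K/W

U_eff = 0.763/3.427 + 0.237/1.632 = 0.22264 + 0.14522 = 0.36786
R_eff = 1/U_eff = 2.7184 m²·K/W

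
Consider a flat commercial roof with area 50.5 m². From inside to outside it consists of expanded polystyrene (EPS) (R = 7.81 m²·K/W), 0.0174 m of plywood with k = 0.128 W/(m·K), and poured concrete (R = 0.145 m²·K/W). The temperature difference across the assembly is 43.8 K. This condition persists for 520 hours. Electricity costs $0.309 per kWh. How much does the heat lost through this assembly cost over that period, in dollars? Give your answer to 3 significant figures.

0.0174/0.128 = 0.1359
R_total = 7.81 + 0.1359 + 0.145 = 8.091 m²·K/W
Q = 50.5 × 43.8 / 8.091 = 273.4 W
E = 273.4 W × 520 h / 1000 = 142.2 kWh
Cost = 142.2 × 0.309 = $43.93

43.9 dollars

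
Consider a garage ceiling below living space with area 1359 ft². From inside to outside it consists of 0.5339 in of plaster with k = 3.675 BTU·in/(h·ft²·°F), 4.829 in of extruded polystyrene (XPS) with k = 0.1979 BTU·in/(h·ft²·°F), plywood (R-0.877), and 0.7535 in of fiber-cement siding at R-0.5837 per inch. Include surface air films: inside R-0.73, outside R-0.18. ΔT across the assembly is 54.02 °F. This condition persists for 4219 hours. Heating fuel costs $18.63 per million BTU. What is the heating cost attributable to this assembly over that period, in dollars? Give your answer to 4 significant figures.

0.5339/3.675 = 0.14528
4.829/0.1979 = 24.401
0.7535 × 0.5837 = 0.43982
R_total = 0.73 + 0.14528 + 24.401 + 0.877 + 0.43982 + 0.18 = 26.773 ft²·°F·h/BTU
Q = 1359 × 54.02 / 26.773 = 2742 BTU/h
E = 2742 × 4219 = 11569000 BTU
Cost = 11569000/10⁶ × 18.63 = $215.52

215.5 dollars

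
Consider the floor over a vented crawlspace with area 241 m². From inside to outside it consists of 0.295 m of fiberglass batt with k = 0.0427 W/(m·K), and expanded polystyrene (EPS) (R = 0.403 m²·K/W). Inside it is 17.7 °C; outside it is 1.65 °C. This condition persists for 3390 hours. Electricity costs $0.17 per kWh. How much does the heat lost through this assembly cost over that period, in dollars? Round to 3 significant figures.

305 dollars

0.295/0.0427 = 6.909
R_total = 6.909 + 0.403 = 7.312 m²·K/W
Q = 241 × (17.7 − 1.65) / 7.312 = 529 W
E = 529 W × 3390 h / 1000 = 1793 kWh
Cost = 1793 × 0.17 = $304.9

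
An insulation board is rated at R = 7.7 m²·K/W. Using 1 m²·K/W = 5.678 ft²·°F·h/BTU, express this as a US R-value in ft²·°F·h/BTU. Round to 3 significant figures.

R_US = 7.7 × 5.678 = 43.72

43.7 ft²·°F·h/BTU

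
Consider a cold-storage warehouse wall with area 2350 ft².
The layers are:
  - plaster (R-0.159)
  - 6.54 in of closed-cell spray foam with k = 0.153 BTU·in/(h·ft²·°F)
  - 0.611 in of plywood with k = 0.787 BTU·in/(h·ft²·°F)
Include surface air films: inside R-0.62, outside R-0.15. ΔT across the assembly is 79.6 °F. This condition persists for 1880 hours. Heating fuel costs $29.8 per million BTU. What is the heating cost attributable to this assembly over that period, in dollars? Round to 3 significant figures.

236 dollars

6.54/0.153 = 42.75
0.611/0.787 = 0.7764
R_total = 0.62 + 0.159 + 42.75 + 0.7764 + 0.15 = 44.45 ft²·°F·h/BTU
Q = 2350 × 79.6 / 44.45 = 4208 BTU/h
E = 4208 × 1880 = 7912000 BTU
Cost = 7912000/10⁶ × 29.8 = $235.8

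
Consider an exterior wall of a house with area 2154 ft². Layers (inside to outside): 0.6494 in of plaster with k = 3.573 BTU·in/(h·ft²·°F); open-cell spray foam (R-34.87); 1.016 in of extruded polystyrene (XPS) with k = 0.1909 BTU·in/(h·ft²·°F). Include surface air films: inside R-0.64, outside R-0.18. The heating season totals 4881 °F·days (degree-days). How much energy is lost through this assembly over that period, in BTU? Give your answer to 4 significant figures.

6125000 BTU

0.6494/3.573 = 0.18175
1.016/0.1909 = 5.3222
R_total = 0.64 + 0.18175 + 34.87 + 5.3222 + 0.18 = 41.194 ft²·°F·h/BTU
E = A × HDD × 24 / R = 2154 × 4881 × 24 / 41.194 = 6125400 BTU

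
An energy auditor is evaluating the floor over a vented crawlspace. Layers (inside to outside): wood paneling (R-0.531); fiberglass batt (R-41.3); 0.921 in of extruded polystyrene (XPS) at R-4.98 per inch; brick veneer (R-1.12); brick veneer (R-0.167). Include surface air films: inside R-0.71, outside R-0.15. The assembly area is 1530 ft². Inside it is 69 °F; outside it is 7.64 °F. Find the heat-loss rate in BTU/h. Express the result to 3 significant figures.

1930 BTU/h

0.921 × 4.98 = 4.587
R_total = 0.71 + 0.531 + 41.3 + 4.587 + 1.12 + 0.167 + 0.15 = 48.56 ft²·°F·h/BTU
Q = A·ΔT/R = 1530 × (69 − 7.64) / 48.56 = 1933 BTU/h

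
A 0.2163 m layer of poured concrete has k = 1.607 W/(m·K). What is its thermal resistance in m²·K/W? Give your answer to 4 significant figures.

R = L/k = 0.2163/1.607 = 0.1346 m²·K/W

0.1346 m²·K/W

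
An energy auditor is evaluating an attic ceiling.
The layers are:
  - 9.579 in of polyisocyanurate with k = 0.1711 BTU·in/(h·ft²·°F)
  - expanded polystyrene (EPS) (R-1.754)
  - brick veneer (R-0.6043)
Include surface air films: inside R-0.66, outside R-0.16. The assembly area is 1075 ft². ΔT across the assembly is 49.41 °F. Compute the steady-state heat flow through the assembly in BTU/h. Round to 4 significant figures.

9.579/0.1711 = 55.985
R_total = 0.66 + 55.985 + 1.754 + 0.6043 + 0.16 = 59.163 ft²·°F·h/BTU
Q = A·ΔT/R = 1075 × 49.41 / 59.163 = 897.79 BTU/h

897.8 BTU/h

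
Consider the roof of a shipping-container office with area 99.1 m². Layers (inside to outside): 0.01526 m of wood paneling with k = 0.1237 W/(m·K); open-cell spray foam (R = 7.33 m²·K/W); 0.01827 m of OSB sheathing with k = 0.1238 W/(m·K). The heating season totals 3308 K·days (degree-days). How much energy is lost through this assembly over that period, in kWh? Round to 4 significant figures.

1035 kWh

0.01526/0.1237 = 0.12336
0.01827/0.1238 = 0.14758
R_total = 0.12336 + 7.33 + 0.14758 = 7.6009 m²·K/W
E = A × HDD × 24 / R / 1000 = 99.1 × 3308 × 24 / 7.6009 / 1000 = 1035.1 kWh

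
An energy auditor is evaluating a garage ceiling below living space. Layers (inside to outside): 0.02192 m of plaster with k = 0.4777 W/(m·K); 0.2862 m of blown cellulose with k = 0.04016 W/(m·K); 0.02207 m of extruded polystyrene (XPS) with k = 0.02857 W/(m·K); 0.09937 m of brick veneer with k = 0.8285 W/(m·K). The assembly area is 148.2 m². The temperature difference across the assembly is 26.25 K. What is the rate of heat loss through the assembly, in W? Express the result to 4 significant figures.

482.4 W

0.02192/0.4777 = 0.045887
0.2862/0.04016 = 7.1265
0.02207/0.02857 = 0.77249
0.09937/0.8285 = 0.11994
R_total = 0.045887 + 7.1265 + 0.77249 + 0.11994 = 8.0648 m²·K/W
Q = A·ΔT/R = 148.2 × 26.25 / 8.0648 = 482.37 W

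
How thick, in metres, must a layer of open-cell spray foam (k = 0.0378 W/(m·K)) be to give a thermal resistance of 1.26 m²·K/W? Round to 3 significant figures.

L = R·k = 1.26 × 0.0378 = 0.04763 m

0.0476 m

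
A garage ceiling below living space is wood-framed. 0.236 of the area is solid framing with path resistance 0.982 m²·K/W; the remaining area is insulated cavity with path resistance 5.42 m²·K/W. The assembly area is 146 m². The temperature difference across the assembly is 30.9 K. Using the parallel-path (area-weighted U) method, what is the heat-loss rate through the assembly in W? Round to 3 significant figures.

U_eff = 0.764/5.42 + 0.236/0.982 = 0.141 + 0.2403 = 0.3813
R_eff = 1/U_eff = 2.623 m²·K/W
Q = 146 × 30.9 / 2.623 = 1720 W

1720 W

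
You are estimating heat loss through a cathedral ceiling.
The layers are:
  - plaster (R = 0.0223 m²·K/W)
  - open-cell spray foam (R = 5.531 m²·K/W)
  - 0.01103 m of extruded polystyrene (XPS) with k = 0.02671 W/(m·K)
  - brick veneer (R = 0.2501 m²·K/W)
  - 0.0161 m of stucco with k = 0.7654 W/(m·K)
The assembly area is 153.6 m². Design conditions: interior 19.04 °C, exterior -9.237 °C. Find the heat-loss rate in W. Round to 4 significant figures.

696.3 W

0.01103/0.02671 = 0.41295
0.0161/0.7654 = 0.021035
R_total = 0.0223 + 5.531 + 0.41295 + 0.2501 + 0.021035 = 6.2374 m²·K/W
Q = A·ΔT/R = 153.6 × (19.04 − (-9.237)) / 6.2374 = 696.34 W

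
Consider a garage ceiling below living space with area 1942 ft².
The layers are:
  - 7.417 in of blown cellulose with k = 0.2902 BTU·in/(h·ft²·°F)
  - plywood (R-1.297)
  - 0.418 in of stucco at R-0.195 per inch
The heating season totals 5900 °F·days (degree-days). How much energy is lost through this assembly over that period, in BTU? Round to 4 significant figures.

10210000 BTU

7.417/0.2902 = 25.558
0.418 × 0.195 = 0.08151
R_total = 25.558 + 1.297 + 0.08151 = 26.937 ft²·°F·h/BTU
E = A × HDD × 24 / R = 1942 × 5900 × 24 / 26.937 = 10209000 BTU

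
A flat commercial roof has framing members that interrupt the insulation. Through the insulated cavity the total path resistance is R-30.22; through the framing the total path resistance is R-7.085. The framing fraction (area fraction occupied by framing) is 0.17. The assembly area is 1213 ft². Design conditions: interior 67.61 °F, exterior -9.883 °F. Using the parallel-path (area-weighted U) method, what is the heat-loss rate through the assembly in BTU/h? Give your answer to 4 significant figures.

U_eff = 0.83/30.22 + 0.17/7.085 = 0.027465 + 0.023994 = 0.05146
R_eff = 1/U_eff = 19.433 ft²·°F·h/BTU
Q = 1213 × (67.61 − (-9.883)) / 19.433 = 4837.2 BTU/h

4837 BTU/h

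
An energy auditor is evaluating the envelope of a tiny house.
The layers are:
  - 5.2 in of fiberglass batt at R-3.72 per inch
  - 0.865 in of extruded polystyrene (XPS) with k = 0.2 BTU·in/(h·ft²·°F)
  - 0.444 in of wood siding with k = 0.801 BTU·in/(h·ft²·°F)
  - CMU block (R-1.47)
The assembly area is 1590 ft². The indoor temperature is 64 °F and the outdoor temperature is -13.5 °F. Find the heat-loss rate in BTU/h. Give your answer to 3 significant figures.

4800 BTU/h

5.2 × 3.72 = 19.34
0.865/0.2 = 4.325
0.444/0.801 = 0.5543
R_total = 19.34 + 4.325 + 0.5543 + 1.47 = 25.69 ft²·°F·h/BTU
Q = A·ΔT/R = 1590 × (64 − (-13.5)) / 25.69 = 4796 BTU/h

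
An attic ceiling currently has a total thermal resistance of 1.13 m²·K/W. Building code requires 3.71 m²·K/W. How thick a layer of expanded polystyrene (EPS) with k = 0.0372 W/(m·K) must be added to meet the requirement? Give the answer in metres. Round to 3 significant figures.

ΔR = 3.71 − 1.13 = 2.58 m²·K/W
L = ΔR × k = 2.58 × 0.0372 = 0.09598 m

0.0960 m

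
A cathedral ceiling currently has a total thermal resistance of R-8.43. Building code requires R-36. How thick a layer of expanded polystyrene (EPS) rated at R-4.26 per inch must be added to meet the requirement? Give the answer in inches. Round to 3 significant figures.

6.47 in

ΔR = 36 − 8.43 = 27.57 ft²·°F·h/BTU
L = ΔR / (R/in) = 27.57/4.26 = 6.472 in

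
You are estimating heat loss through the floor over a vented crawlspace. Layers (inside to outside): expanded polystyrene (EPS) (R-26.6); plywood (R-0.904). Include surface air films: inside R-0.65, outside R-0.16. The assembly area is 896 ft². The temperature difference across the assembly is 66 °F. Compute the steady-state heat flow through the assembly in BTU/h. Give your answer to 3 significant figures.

2090 BTU/h

R_total = 0.65 + 26.6 + 0.904 + 0.16 = 28.31 ft²·°F·h/BTU
Q = A·ΔT/R = 896 × 66 / 28.31 = 2089 BTU/h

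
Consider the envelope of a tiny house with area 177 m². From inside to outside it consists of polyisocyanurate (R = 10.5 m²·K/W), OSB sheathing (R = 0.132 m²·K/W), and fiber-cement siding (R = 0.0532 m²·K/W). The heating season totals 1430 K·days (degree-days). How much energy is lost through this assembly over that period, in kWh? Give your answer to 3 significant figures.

569 kWh

R_total = 10.5 + 0.132 + 0.0532 = 10.69 m²·K/W
E = A × HDD × 24 / R / 1000 = 177 × 1430 × 24 / 10.69 / 1000 = 568.5 kWh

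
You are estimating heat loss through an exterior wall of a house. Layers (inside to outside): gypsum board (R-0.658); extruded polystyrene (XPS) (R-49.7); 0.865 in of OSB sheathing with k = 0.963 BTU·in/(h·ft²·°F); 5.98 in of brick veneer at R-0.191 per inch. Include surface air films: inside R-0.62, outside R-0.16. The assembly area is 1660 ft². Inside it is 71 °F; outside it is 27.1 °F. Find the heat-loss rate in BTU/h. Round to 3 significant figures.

0.865/0.963 = 0.8982
5.98 × 0.191 = 1.142
R_total = 0.62 + 0.658 + 49.7 + 0.8982 + 1.142 + 0.16 = 53.18 ft²·°F·h/BTU
Q = A·ΔT/R = 1660 × (71 − 27.1) / 53.18 = 1370 BTU/h

1370 BTU/h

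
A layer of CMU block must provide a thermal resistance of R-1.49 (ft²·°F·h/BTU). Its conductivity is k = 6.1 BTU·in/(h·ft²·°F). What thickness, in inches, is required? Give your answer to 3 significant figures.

9.09 in

L = R × k = 1.49 × 6.1 = 9.089 in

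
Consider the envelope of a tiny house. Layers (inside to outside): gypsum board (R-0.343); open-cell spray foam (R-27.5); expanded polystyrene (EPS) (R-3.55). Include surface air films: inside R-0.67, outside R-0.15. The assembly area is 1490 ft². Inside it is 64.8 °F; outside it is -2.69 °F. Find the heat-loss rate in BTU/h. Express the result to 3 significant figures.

R_total = 0.67 + 0.343 + 27.5 + 3.55 + 0.15 = 32.21 ft²·°F·h/BTU
Q = A·ΔT/R = 1490 × (64.8 − (-2.69)) / 32.21 = 3122 BTU/h

3120 BTU/h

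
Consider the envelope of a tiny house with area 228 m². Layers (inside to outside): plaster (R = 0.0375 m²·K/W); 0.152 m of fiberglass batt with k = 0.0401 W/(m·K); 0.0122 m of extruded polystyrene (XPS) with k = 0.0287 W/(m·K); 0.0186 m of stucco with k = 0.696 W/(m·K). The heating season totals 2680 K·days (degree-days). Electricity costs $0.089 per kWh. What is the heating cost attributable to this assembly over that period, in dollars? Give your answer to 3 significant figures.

305 dollars

0.152/0.0401 = 3.791
0.0122/0.0287 = 0.4251
0.0186/0.696 = 0.02672
R_total = 0.0375 + 3.791 + 0.4251 + 0.02672 = 4.28 m²·K/W
E = A × HDD × 24 / R / 1000 = 228 × 2680 × 24 / 4.28 / 1000 = 3427 kWh
Cost = 3427 × 0.089 = $305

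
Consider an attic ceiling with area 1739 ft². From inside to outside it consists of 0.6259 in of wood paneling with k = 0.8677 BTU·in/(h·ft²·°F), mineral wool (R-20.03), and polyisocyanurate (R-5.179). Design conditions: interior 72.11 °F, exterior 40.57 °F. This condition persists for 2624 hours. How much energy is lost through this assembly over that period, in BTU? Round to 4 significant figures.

5550000 BTU

0.6259/0.8677 = 0.72133
R_total = 0.72133 + 20.03 + 5.179 = 25.93 ft²·°F·h/BTU
Q = 1739 × (72.11 − 40.57) / 25.93 = 2115.2 BTU/h
E = 2115.2 × 2624 = 5550300 BTU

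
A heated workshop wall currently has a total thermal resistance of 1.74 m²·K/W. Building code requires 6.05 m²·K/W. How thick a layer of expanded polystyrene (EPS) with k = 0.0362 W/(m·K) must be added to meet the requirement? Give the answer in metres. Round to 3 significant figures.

0.156 m

ΔR = 6.05 − 1.74 = 4.31 m²·K/W
L = ΔR × k = 4.31 × 0.0362 = 0.156 m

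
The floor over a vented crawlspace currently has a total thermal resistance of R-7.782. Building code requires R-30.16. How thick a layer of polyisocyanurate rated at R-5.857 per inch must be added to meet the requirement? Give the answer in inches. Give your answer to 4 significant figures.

3.821 in

ΔR = 30.16 − 7.782 = 22.378 ft²·°F·h/BTU
L = ΔR / (R/in) = 22.378/5.857 = 3.8207 in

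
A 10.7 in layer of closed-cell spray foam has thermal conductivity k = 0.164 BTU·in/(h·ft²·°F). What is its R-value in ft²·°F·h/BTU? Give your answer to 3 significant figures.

65.2 ft²·°F·h/BTU

R = L/k = 10.7/0.164 = 65.24 ft²·°F·h/BTU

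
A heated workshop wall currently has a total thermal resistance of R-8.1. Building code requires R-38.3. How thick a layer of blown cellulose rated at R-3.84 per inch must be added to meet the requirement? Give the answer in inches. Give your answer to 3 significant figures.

ΔR = 38.3 − 8.1 = 30.2 ft²·°F·h/BTU
L = ΔR / (R/in) = 30.2/3.84 = 7.865 in

7.86 in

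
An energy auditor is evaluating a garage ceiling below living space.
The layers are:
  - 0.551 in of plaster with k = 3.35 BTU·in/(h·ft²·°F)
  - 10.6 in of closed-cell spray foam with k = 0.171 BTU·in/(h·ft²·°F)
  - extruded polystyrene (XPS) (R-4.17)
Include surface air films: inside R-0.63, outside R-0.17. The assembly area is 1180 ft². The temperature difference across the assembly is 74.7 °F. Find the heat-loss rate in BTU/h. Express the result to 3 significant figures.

0.551/3.35 = 0.1645
10.6/0.171 = 61.99
R_total = 0.63 + 0.1645 + 61.99 + 4.17 + 0.17 = 67.12 ft²·°F·h/BTU
Q = A·ΔT/R = 1180 × 74.7 / 67.12 = 1313 BTU/h

1310 BTU/h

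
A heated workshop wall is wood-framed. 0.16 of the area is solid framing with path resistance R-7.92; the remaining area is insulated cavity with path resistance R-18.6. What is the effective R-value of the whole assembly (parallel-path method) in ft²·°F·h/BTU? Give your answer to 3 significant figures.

15.3 ft²·°F·h/BTU

U_eff = 0.84/18.6 + 0.16/7.92 = 0.04516 + 0.0202 = 0.06536
R_eff = 1/U_eff = 15.3 ft²·°F·h/BTU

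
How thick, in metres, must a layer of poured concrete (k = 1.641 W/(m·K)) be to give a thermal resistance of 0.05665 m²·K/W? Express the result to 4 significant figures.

L = R·k = 0.05665 × 1.641 = 0.092963 m

0.09296 m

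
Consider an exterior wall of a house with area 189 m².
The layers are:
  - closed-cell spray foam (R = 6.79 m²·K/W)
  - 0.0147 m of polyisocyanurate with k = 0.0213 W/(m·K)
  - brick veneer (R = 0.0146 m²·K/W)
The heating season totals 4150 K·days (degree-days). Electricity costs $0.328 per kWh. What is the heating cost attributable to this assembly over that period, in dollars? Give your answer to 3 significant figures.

0.0147/0.0213 = 0.6901
R_total = 6.79 + 0.6901 + 0.0146 = 7.495 m²·K/W
E = A × HDD × 24 / R / 1000 = 189 × 4150 × 24 / 7.495 / 1000 = 2512 kWh
Cost = 2512 × 0.328 = $823.8

824 dollars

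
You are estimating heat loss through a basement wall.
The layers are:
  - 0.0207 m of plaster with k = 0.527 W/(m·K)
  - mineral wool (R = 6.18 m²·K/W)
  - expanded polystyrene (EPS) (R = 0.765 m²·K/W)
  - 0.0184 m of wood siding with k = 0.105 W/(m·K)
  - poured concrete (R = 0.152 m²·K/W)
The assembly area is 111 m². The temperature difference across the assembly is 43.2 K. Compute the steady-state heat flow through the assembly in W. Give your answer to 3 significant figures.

0.0207/0.527 = 0.03928
0.0184/0.105 = 0.1752
R_total = 0.03928 + 6.18 + 0.765 + 0.1752 + 0.152 = 7.312 m²·K/W
Q = A·ΔT/R = 111 × 43.2 / 7.312 = 655.8 W

656 W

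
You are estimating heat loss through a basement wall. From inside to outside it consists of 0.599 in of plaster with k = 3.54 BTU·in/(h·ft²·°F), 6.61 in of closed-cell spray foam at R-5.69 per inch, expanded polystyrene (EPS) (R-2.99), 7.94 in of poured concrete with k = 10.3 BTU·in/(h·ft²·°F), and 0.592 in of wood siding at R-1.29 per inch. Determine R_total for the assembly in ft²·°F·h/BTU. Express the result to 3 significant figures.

0.599/3.54 = 0.1692
6.61 × 5.69 = 37.61
7.94/10.3 = 0.7709
0.592 × 1.29 = 0.7637
R_total = 0.1692 + 37.61 + 2.99 + 0.7709 + 0.7637 = 42.3 ft²·°F·h/BTU

42.3 ft²·°F·h/BTU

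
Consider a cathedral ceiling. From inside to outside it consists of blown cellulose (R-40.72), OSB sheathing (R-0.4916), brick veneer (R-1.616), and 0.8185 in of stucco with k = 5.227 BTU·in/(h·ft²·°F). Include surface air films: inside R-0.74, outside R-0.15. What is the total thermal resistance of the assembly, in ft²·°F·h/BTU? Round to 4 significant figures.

43.87 ft²·°F·h/BTU

0.8185/5.227 = 0.15659
R_total = 0.74 + 40.72 + 0.4916 + 1.616 + 0.15659 + 0.15 = 43.874 ft²·°F·h/BTU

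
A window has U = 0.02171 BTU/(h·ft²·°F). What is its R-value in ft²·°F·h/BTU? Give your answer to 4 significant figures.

46.06 ft²·°F·h/BTU

R = 1/U = 1/0.02171 = 46.062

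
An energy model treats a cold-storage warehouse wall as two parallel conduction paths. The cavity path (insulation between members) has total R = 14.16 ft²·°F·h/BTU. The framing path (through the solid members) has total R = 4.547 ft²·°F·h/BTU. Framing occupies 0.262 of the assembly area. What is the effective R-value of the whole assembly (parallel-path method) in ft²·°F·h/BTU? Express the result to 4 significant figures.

9.113 ft²·°F·h/BTU

U_eff = 0.738/14.16 + 0.262/4.547 = 0.052119 + 0.05762 = 0.10974
R_eff = 1/U_eff = 9.1125 ft²·°F·h/BTU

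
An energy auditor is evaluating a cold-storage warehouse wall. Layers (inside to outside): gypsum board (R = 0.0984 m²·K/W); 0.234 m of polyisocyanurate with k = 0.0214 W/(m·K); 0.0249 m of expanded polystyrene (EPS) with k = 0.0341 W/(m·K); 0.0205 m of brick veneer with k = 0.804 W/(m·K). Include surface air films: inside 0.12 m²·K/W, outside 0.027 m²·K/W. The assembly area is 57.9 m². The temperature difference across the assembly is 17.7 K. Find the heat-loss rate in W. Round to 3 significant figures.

0.234/0.0214 = 10.93
0.0249/0.0341 = 0.7302
0.0205/0.804 = 0.0255
R_total = 0.12 + 0.0984 + 10.93 + 0.7302 + 0.0255 + 0.027 = 11.94 m²·K/W
Q = A·ΔT/R = 57.9 × 17.7 / 11.94 = 85.86 W

85.9 W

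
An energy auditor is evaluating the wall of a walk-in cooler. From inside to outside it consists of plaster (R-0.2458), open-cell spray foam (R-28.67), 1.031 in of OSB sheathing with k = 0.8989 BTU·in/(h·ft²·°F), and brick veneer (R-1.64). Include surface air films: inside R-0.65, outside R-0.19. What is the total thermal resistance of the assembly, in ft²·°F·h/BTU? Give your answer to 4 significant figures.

32.54 ft²·°F·h/BTU

1.031/0.8989 = 1.147
R_total = 0.65 + 0.2458 + 28.67 + 1.147 + 1.64 + 0.19 = 32.543 ft²·°F·h/BTU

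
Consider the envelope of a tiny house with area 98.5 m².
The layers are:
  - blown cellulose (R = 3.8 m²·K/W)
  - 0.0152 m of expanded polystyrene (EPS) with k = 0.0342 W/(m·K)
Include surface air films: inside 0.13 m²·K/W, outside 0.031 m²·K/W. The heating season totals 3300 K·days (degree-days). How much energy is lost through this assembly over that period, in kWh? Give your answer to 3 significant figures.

1770 kWh

0.0152/0.0342 = 0.4444
R_total = 0.13 + 3.8 + 0.4444 + 0.031 = 4.405 m²·K/W
E = A × HDD × 24 / R / 1000 = 98.5 × 3300 × 24 / 4.405 / 1000 = 1771 kWh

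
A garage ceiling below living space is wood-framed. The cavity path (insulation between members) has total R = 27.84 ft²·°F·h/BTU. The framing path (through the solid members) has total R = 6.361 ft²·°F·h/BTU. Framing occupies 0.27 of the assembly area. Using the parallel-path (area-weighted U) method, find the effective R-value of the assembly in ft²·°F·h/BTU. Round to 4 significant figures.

14.56 ft²·°F·h/BTU

U_eff = 0.73/27.84 + 0.27/6.361 = 0.026221 + 0.042446 = 0.068667
R_eff = 1/U_eff = 14.563 ft²·°F·h/BTU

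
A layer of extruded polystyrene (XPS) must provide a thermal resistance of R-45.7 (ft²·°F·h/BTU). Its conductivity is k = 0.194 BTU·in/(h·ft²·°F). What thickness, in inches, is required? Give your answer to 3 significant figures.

L = R × k = 45.7 × 0.194 = 8.866 in

8.87 in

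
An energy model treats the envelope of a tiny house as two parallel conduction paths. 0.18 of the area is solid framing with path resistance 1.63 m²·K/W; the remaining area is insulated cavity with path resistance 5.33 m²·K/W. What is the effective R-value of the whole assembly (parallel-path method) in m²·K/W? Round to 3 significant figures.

U_eff = 0.82/5.33 + 0.18/1.63 = 0.1538 + 0.1104 = 0.2643
R_eff = 1/U_eff = 3.784 m²·K/W

3.78 m²·K/W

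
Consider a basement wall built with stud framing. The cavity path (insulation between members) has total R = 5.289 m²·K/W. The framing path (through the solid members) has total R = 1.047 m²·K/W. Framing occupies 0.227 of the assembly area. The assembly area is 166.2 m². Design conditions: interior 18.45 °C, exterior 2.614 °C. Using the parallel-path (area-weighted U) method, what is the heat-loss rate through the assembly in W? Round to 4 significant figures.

955.3 W

U_eff = 0.773/5.289 + 0.227/1.047 = 0.14615 + 0.21681 = 0.36296
R_eff = 1/U_eff = 2.7551 m²·K/W
Q = 166.2 × (18.45 − 2.614) / 2.7551 = 955.3 W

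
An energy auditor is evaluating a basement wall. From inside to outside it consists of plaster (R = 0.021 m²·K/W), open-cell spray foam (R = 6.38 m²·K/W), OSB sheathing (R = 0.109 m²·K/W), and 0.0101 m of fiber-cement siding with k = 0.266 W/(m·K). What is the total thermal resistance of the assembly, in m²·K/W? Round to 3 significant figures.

0.0101/0.266 = 0.03797
R_total = 0.021 + 6.38 + 0.109 + 0.03797 = 6.548 m²·K/W

6.55 m²·K/W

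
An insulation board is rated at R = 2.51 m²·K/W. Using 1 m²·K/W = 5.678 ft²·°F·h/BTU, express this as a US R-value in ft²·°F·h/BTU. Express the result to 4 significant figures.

R_US = 2.51 × 5.678 = 14.252

14.25 ft²·°F·h/BTU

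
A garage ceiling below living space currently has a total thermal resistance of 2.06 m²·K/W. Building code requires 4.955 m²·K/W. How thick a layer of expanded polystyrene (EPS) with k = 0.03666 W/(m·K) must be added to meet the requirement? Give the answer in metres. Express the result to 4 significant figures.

ΔR = 4.955 − 2.06 = 2.895 m²·K/W
L = ΔR × k = 2.895 × 0.03666 = 0.10613 m

0.1061 m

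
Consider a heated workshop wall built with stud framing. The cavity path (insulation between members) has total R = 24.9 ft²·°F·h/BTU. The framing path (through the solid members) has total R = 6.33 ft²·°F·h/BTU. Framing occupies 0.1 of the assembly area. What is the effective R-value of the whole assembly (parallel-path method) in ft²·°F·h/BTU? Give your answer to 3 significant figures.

19.3 ft²·°F·h/BTU

U_eff = 0.9/24.9 + 0.1/6.33 = 0.03614 + 0.0158 = 0.05194
R_eff = 1/U_eff = 19.25 ft²·°F·h/BTU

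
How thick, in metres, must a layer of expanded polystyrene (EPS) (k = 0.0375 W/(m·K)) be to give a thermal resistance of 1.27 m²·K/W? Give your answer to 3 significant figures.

0.0476 m

L = R·k = 1.27 × 0.0375 = 0.04763 m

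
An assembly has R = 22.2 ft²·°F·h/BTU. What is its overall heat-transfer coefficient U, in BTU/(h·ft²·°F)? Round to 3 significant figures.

0.0450 BTU/(h·ft²·°F)

U = 1/R = 1/22.2 = 0.04505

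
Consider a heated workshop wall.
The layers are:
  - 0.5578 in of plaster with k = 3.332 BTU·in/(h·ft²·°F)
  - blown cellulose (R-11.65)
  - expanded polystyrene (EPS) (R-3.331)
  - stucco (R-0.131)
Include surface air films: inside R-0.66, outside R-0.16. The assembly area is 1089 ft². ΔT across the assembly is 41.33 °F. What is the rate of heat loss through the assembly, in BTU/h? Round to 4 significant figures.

0.5578/3.332 = 0.16741
R_total = 0.66 + 0.16741 + 11.65 + 3.331 + 0.131 + 0.16 = 16.099 ft²·°F·h/BTU
Q = A·ΔT/R = 1089 × 41.33 / 16.099 = 2795.7 BTU/h

2796 BTU/h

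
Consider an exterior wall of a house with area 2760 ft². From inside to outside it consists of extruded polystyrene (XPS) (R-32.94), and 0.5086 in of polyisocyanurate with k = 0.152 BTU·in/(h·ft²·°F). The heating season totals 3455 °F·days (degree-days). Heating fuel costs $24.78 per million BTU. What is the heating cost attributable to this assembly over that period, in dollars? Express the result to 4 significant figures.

0.5086/0.152 = 3.3461
R_total = 32.94 + 3.3461 = 36.286 ft²·°F·h/BTU
E = A × HDD × 24 / R = 2760 × 3455 × 24 / 36.286 = 6307100 BTU
Cost = 6307100/10⁶ × 24.78 = $156.29

156.3 dollars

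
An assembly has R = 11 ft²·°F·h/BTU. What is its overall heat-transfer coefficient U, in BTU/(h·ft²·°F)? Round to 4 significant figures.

U = 1/R = 1/11 = 0.090909

0.09091 BTU/(h·ft²·°F)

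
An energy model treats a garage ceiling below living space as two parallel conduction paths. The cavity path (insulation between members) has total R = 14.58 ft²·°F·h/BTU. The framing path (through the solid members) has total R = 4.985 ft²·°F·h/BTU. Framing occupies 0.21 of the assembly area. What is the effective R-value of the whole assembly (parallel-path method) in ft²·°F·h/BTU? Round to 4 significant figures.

U_eff = 0.79/14.58 + 0.21/4.985 = 0.054184 + 0.042126 = 0.09631
R_eff = 1/U_eff = 10.383 ft²·°F·h/BTU

10.38 ft²·°F·h/BTU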